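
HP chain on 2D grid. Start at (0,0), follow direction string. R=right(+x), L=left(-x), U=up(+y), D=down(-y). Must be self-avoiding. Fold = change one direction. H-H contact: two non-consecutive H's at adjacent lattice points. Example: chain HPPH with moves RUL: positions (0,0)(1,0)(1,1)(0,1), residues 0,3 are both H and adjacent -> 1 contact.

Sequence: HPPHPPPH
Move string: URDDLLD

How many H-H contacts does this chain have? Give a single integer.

Answer: 1

Derivation:
Positions: [(0, 0), (0, 1), (1, 1), (1, 0), (1, -1), (0, -1), (-1, -1), (-1, -2)]
H-H contact: residue 0 @(0,0) - residue 3 @(1, 0)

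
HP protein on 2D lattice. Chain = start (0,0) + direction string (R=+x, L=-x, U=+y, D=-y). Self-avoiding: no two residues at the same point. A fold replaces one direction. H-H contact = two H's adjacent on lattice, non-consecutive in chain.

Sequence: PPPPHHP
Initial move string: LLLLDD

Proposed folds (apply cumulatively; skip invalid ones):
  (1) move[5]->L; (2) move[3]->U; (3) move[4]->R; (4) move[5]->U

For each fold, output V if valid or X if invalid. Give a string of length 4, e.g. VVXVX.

Answer: VXXX

Derivation:
Initial: LLLLDD -> [(0, 0), (-1, 0), (-2, 0), (-3, 0), (-4, 0), (-4, -1), (-4, -2)]
Fold 1: move[5]->L => LLLLDL VALID
Fold 2: move[3]->U => LLLUDL INVALID (collision), skipped
Fold 3: move[4]->R => LLLLRL INVALID (collision), skipped
Fold 4: move[5]->U => LLLLDU INVALID (collision), skipped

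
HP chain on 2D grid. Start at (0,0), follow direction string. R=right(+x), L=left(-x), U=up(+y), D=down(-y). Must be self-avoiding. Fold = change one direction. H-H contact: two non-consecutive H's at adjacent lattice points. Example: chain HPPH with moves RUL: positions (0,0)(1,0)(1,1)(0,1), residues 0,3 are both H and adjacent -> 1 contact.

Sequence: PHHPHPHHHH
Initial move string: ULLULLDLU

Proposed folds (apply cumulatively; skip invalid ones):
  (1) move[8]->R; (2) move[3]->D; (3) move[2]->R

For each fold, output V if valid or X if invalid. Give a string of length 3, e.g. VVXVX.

Initial: ULLULLDLU -> [(0, 0), (0, 1), (-1, 1), (-2, 1), (-2, 2), (-3, 2), (-4, 2), (-4, 1), (-5, 1), (-5, 2)]
Fold 1: move[8]->R => ULLULLDLR INVALID (collision), skipped
Fold 2: move[3]->D => ULLDLLDLU VALID
Fold 3: move[2]->R => ULRDLLDLU INVALID (collision), skipped

Answer: XVX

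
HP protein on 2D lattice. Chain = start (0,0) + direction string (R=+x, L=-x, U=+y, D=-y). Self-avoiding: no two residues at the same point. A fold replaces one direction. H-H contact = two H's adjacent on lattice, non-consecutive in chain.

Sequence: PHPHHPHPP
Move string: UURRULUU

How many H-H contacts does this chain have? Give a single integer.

Positions: [(0, 0), (0, 1), (0, 2), (1, 2), (2, 2), (2, 3), (1, 3), (1, 4), (1, 5)]
H-H contact: residue 3 @(1,2) - residue 6 @(1, 3)

Answer: 1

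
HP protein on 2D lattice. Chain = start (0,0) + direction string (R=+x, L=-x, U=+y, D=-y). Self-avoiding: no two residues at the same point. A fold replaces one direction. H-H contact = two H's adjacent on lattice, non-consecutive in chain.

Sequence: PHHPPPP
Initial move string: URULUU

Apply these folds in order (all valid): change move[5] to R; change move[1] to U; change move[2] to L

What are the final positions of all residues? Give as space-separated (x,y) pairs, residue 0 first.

Answer: (0,0) (0,1) (0,2) (-1,2) (-2,2) (-2,3) (-1,3)

Derivation:
Initial moves: URULUU
Fold: move[5]->R => URULUR (positions: [(0, 0), (0, 1), (1, 1), (1, 2), (0, 2), (0, 3), (1, 3)])
Fold: move[1]->U => UUULUR (positions: [(0, 0), (0, 1), (0, 2), (0, 3), (-1, 3), (-1, 4), (0, 4)])
Fold: move[2]->L => UULLUR (positions: [(0, 0), (0, 1), (0, 2), (-1, 2), (-2, 2), (-2, 3), (-1, 3)])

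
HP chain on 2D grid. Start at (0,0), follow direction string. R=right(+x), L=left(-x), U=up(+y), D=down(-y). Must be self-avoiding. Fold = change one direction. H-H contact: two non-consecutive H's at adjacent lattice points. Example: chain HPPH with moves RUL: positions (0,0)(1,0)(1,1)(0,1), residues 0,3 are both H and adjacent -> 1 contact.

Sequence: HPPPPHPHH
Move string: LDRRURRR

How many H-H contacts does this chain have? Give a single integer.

Answer: 1

Derivation:
Positions: [(0, 0), (-1, 0), (-1, -1), (0, -1), (1, -1), (1, 0), (2, 0), (3, 0), (4, 0)]
H-H contact: residue 0 @(0,0) - residue 5 @(1, 0)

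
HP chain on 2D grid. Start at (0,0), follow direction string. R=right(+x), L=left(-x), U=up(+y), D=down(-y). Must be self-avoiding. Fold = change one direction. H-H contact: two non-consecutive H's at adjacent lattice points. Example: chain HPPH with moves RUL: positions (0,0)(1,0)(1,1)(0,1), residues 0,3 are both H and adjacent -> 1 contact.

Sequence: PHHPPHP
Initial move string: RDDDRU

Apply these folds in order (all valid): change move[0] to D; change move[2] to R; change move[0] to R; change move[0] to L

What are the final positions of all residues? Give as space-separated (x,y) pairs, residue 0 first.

Answer: (0,0) (-1,0) (-1,-1) (0,-1) (0,-2) (1,-2) (1,-1)

Derivation:
Initial moves: RDDDRU
Fold: move[0]->D => DDDDRU (positions: [(0, 0), (0, -1), (0, -2), (0, -3), (0, -4), (1, -4), (1, -3)])
Fold: move[2]->R => DDRDRU (positions: [(0, 0), (0, -1), (0, -2), (1, -2), (1, -3), (2, -3), (2, -2)])
Fold: move[0]->R => RDRDRU (positions: [(0, 0), (1, 0), (1, -1), (2, -1), (2, -2), (3, -2), (3, -1)])
Fold: move[0]->L => LDRDRU (positions: [(0, 0), (-1, 0), (-1, -1), (0, -1), (0, -2), (1, -2), (1, -1)])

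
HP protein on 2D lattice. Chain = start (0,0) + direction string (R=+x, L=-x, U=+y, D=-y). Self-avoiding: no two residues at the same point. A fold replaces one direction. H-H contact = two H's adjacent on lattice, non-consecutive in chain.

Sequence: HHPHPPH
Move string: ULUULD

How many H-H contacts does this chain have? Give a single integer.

Positions: [(0, 0), (0, 1), (-1, 1), (-1, 2), (-1, 3), (-2, 3), (-2, 2)]
H-H contact: residue 3 @(-1,2) - residue 6 @(-2, 2)

Answer: 1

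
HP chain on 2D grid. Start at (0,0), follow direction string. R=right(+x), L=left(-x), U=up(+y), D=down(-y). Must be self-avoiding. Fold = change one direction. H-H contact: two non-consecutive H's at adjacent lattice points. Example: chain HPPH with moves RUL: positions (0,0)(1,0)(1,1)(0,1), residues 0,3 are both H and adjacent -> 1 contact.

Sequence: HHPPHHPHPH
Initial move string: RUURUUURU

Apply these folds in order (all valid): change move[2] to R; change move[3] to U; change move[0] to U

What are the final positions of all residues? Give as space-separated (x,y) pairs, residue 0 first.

Initial moves: RUURUUURU
Fold: move[2]->R => RURRUUURU (positions: [(0, 0), (1, 0), (1, 1), (2, 1), (3, 1), (3, 2), (3, 3), (3, 4), (4, 4), (4, 5)])
Fold: move[3]->U => RURUUUURU (positions: [(0, 0), (1, 0), (1, 1), (2, 1), (2, 2), (2, 3), (2, 4), (2, 5), (3, 5), (3, 6)])
Fold: move[0]->U => UURUUUURU (positions: [(0, 0), (0, 1), (0, 2), (1, 2), (1, 3), (1, 4), (1, 5), (1, 6), (2, 6), (2, 7)])

Answer: (0,0) (0,1) (0,2) (1,2) (1,3) (1,4) (1,5) (1,6) (2,6) (2,7)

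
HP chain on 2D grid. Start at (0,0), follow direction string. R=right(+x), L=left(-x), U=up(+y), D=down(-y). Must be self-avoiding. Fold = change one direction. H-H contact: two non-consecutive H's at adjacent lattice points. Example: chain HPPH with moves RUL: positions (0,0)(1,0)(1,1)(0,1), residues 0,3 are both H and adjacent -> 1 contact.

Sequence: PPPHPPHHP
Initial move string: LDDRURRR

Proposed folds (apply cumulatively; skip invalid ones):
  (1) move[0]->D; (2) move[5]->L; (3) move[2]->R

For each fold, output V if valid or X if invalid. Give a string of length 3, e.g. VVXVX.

Initial: LDDRURRR -> [(0, 0), (-1, 0), (-1, -1), (-1, -2), (0, -2), (0, -1), (1, -1), (2, -1), (3, -1)]
Fold 1: move[0]->D => DDDRURRR VALID
Fold 2: move[5]->L => DDDRULRR INVALID (collision), skipped
Fold 3: move[2]->R => DDRRURRR VALID

Answer: VXV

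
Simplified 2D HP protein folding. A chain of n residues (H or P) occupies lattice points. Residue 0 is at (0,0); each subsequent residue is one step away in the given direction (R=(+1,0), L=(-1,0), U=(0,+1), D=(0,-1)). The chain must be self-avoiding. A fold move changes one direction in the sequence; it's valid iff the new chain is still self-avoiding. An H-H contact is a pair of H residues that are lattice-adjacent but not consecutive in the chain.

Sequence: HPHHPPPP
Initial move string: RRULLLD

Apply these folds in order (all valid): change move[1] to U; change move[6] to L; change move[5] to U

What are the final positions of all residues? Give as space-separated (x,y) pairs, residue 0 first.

Initial moves: RRULLLD
Fold: move[1]->U => RUULLLD (positions: [(0, 0), (1, 0), (1, 1), (1, 2), (0, 2), (-1, 2), (-2, 2), (-2, 1)])
Fold: move[6]->L => RUULLLL (positions: [(0, 0), (1, 0), (1, 1), (1, 2), (0, 2), (-1, 2), (-2, 2), (-3, 2)])
Fold: move[5]->U => RUULLUL (positions: [(0, 0), (1, 0), (1, 1), (1, 2), (0, 2), (-1, 2), (-1, 3), (-2, 3)])

Answer: (0,0) (1,0) (1,1) (1,2) (0,2) (-1,2) (-1,3) (-2,3)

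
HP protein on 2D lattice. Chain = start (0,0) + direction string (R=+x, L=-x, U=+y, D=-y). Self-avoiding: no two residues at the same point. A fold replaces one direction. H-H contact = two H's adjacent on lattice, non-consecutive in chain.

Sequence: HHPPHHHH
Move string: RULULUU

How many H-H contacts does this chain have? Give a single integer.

Positions: [(0, 0), (1, 0), (1, 1), (0, 1), (0, 2), (-1, 2), (-1, 3), (-1, 4)]
No H-H contacts found.

Answer: 0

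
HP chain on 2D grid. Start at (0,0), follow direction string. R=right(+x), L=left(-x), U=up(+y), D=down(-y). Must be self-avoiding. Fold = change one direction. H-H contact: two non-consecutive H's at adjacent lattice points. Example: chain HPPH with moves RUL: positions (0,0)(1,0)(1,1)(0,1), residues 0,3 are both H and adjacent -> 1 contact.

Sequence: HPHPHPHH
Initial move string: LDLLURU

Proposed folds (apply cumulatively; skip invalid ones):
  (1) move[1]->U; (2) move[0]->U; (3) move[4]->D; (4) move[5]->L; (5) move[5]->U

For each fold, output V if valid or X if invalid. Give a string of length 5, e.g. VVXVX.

Answer: VVXVV

Derivation:
Initial: LDLLURU -> [(0, 0), (-1, 0), (-1, -1), (-2, -1), (-3, -1), (-3, 0), (-2, 0), (-2, 1)]
Fold 1: move[1]->U => LULLURU VALID
Fold 2: move[0]->U => UULLURU VALID
Fold 3: move[4]->D => UULLDRU INVALID (collision), skipped
Fold 4: move[5]->L => UULLULU VALID
Fold 5: move[5]->U => UULLUUU VALID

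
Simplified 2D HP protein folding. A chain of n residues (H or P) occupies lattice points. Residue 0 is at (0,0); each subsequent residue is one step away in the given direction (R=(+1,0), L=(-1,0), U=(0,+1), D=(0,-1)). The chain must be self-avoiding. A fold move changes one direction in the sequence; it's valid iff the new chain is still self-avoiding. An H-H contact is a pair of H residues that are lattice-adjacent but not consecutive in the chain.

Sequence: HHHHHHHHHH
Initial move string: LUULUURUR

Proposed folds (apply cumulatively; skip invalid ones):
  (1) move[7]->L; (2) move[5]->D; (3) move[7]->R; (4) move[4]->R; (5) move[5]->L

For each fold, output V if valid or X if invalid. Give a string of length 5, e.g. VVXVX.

Answer: XXVXX

Derivation:
Initial: LUULUURUR -> [(0, 0), (-1, 0), (-1, 1), (-1, 2), (-2, 2), (-2, 3), (-2, 4), (-1, 4), (-1, 5), (0, 5)]
Fold 1: move[7]->L => LUULUURLR INVALID (collision), skipped
Fold 2: move[5]->D => LUULUDRUR INVALID (collision), skipped
Fold 3: move[7]->R => LUULUURRR VALID
Fold 4: move[4]->R => LUULRURRR INVALID (collision), skipped
Fold 5: move[5]->L => LUULULRRR INVALID (collision), skipped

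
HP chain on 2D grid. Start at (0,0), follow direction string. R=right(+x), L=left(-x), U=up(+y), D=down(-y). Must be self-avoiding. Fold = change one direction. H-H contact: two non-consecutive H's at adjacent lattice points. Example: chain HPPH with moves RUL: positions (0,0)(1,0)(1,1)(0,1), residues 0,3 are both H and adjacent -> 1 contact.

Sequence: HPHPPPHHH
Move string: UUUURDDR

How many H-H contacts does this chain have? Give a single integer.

Positions: [(0, 0), (0, 1), (0, 2), (0, 3), (0, 4), (1, 4), (1, 3), (1, 2), (2, 2)]
H-H contact: residue 2 @(0,2) - residue 7 @(1, 2)

Answer: 1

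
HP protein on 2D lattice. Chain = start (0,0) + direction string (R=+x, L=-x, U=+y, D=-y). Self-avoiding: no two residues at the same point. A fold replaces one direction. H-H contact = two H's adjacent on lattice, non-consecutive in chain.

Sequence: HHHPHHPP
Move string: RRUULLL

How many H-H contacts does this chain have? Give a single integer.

Positions: [(0, 0), (1, 0), (2, 0), (2, 1), (2, 2), (1, 2), (0, 2), (-1, 2)]
No H-H contacts found.

Answer: 0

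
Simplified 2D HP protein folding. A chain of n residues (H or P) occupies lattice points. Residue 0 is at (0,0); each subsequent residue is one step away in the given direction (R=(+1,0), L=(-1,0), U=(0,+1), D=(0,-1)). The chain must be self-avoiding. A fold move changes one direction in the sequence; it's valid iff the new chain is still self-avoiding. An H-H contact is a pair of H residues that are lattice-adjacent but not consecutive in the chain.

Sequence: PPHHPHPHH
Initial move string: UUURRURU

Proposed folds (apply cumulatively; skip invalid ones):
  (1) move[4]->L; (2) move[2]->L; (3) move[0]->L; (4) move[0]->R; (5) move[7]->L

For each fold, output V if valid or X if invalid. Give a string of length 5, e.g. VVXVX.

Initial: UUURRURU -> [(0, 0), (0, 1), (0, 2), (0, 3), (1, 3), (2, 3), (2, 4), (3, 4), (3, 5)]
Fold 1: move[4]->L => UUURLURU INVALID (collision), skipped
Fold 2: move[2]->L => UULRRURU INVALID (collision), skipped
Fold 3: move[0]->L => LUURRURU VALID
Fold 4: move[0]->R => RUURRURU VALID
Fold 5: move[7]->L => RUURRURL INVALID (collision), skipped

Answer: XXVVX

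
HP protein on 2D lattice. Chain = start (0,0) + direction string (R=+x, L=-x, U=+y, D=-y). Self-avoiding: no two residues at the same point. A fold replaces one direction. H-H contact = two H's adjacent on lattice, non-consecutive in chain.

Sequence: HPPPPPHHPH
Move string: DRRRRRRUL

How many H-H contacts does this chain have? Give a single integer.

Positions: [(0, 0), (0, -1), (1, -1), (2, -1), (3, -1), (4, -1), (5, -1), (6, -1), (6, 0), (5, 0)]
H-H contact: residue 6 @(5,-1) - residue 9 @(5, 0)

Answer: 1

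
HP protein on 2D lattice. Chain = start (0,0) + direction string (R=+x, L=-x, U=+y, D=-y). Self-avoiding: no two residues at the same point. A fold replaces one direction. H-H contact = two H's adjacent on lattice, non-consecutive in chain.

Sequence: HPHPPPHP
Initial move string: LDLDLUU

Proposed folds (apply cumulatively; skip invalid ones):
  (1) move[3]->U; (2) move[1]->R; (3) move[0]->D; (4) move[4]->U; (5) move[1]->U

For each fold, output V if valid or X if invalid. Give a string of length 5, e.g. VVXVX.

Answer: VXVVX

Derivation:
Initial: LDLDLUU -> [(0, 0), (-1, 0), (-1, -1), (-2, -1), (-2, -2), (-3, -2), (-3, -1), (-3, 0)]
Fold 1: move[3]->U => LDLULUU VALID
Fold 2: move[1]->R => LRLULUU INVALID (collision), skipped
Fold 3: move[0]->D => DDLULUU VALID
Fold 4: move[4]->U => DDLUUUU VALID
Fold 5: move[1]->U => DULUUUU INVALID (collision), skipped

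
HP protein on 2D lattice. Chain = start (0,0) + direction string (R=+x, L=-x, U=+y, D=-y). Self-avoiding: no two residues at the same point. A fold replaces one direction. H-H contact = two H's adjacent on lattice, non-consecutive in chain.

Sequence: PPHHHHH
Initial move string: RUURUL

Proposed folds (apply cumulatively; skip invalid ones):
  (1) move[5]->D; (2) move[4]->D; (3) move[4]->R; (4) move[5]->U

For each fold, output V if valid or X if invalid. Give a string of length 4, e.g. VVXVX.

Initial: RUURUL -> [(0, 0), (1, 0), (1, 1), (1, 2), (2, 2), (2, 3), (1, 3)]
Fold 1: move[5]->D => RUURUD INVALID (collision), skipped
Fold 2: move[4]->D => RUURDL INVALID (collision), skipped
Fold 3: move[4]->R => RUURRL INVALID (collision), skipped
Fold 4: move[5]->U => RUURUU VALID

Answer: XXXV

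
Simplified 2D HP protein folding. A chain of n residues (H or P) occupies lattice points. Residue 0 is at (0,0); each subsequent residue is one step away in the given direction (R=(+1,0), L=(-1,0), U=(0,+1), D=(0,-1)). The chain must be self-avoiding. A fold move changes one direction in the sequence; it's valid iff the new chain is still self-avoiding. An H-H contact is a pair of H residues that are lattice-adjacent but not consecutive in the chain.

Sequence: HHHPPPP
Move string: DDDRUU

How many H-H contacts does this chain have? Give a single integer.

Positions: [(0, 0), (0, -1), (0, -2), (0, -3), (1, -3), (1, -2), (1, -1)]
No H-H contacts found.

Answer: 0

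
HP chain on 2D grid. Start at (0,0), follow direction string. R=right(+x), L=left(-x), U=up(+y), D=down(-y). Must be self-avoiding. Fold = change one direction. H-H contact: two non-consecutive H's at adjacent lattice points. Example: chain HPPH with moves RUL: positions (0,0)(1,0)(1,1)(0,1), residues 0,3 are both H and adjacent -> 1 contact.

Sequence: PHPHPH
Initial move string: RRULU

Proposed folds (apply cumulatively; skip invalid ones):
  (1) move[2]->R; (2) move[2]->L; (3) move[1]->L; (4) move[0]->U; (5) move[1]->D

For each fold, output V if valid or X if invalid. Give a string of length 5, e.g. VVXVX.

Answer: XXXVX

Derivation:
Initial: RRULU -> [(0, 0), (1, 0), (2, 0), (2, 1), (1, 1), (1, 2)]
Fold 1: move[2]->R => RRRLU INVALID (collision), skipped
Fold 2: move[2]->L => RRLLU INVALID (collision), skipped
Fold 3: move[1]->L => RLULU INVALID (collision), skipped
Fold 4: move[0]->U => URULU VALID
Fold 5: move[1]->D => UDULU INVALID (collision), skipped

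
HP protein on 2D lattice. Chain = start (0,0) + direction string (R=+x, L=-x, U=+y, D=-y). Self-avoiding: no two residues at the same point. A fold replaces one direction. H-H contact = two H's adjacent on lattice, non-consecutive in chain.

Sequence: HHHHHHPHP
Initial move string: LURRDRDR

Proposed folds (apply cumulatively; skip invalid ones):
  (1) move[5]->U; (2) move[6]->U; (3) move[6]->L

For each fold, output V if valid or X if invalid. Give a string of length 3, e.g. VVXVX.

Answer: XVX

Derivation:
Initial: LURRDRDR -> [(0, 0), (-1, 0), (-1, 1), (0, 1), (1, 1), (1, 0), (2, 0), (2, -1), (3, -1)]
Fold 1: move[5]->U => LURRDUDR INVALID (collision), skipped
Fold 2: move[6]->U => LURRDRUR VALID
Fold 3: move[6]->L => LURRDRLR INVALID (collision), skipped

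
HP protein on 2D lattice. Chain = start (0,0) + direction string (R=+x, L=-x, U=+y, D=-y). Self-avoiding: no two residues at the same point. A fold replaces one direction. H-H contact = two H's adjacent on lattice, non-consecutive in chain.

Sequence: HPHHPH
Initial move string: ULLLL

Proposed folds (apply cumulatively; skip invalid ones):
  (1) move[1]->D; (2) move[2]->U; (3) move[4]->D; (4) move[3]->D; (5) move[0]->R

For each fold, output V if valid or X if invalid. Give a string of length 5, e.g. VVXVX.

Initial: ULLLL -> [(0, 0), (0, 1), (-1, 1), (-2, 1), (-3, 1), (-4, 1)]
Fold 1: move[1]->D => UDLLL INVALID (collision), skipped
Fold 2: move[2]->U => ULULL VALID
Fold 3: move[4]->D => ULULD VALID
Fold 4: move[3]->D => ULUDD INVALID (collision), skipped
Fold 5: move[0]->R => RLULD INVALID (collision), skipped

Answer: XVVXX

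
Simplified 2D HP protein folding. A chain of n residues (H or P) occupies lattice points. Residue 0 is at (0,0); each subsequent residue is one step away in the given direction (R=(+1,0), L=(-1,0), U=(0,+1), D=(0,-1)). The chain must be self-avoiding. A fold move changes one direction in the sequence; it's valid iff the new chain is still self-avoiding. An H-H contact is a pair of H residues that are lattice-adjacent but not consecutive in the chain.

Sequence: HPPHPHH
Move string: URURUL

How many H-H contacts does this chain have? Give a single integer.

Answer: 1

Derivation:
Positions: [(0, 0), (0, 1), (1, 1), (1, 2), (2, 2), (2, 3), (1, 3)]
H-H contact: residue 3 @(1,2) - residue 6 @(1, 3)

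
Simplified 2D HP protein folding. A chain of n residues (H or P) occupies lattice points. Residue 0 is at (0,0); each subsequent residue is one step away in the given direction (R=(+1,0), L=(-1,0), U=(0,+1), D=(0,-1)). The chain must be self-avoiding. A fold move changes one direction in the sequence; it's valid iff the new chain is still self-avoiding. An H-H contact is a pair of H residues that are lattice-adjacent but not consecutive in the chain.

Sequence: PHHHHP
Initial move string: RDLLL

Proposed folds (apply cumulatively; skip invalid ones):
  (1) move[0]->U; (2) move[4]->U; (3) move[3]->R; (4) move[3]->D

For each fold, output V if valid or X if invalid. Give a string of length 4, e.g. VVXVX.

Initial: RDLLL -> [(0, 0), (1, 0), (1, -1), (0, -1), (-1, -1), (-2, -1)]
Fold 1: move[0]->U => UDLLL INVALID (collision), skipped
Fold 2: move[4]->U => RDLLU VALID
Fold 3: move[3]->R => RDLRU INVALID (collision), skipped
Fold 4: move[3]->D => RDLDU INVALID (collision), skipped

Answer: XVXX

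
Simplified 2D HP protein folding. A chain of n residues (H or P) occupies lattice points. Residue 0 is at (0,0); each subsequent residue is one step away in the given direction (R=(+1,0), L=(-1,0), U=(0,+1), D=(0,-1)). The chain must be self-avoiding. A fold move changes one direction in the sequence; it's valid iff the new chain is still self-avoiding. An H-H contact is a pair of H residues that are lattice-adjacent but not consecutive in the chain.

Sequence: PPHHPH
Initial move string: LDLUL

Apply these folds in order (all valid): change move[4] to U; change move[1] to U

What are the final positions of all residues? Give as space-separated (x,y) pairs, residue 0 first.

Answer: (0,0) (-1,0) (-1,1) (-2,1) (-2,2) (-2,3)

Derivation:
Initial moves: LDLUL
Fold: move[4]->U => LDLUU (positions: [(0, 0), (-1, 0), (-1, -1), (-2, -1), (-2, 0), (-2, 1)])
Fold: move[1]->U => LULUU (positions: [(0, 0), (-1, 0), (-1, 1), (-2, 1), (-2, 2), (-2, 3)])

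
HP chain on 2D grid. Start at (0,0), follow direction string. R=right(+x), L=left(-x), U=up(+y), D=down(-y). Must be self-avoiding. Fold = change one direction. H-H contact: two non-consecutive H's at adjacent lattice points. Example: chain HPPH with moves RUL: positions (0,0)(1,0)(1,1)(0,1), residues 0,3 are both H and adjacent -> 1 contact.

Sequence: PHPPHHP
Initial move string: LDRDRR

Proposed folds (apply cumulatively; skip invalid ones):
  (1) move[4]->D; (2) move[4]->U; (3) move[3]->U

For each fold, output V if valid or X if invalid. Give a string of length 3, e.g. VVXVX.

Answer: VXX

Derivation:
Initial: LDRDRR -> [(0, 0), (-1, 0), (-1, -1), (0, -1), (0, -2), (1, -2), (2, -2)]
Fold 1: move[4]->D => LDRDDR VALID
Fold 2: move[4]->U => LDRDUR INVALID (collision), skipped
Fold 3: move[3]->U => LDRUDR INVALID (collision), skipped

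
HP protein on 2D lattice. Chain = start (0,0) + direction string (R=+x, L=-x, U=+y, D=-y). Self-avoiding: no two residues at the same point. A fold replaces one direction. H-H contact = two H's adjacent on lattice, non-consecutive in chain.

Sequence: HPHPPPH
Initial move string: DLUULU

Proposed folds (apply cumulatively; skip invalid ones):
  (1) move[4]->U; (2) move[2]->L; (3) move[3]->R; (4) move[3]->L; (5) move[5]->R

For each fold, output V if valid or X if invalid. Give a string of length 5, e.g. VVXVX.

Answer: VVXVV

Derivation:
Initial: DLUULU -> [(0, 0), (0, -1), (-1, -1), (-1, 0), (-1, 1), (-2, 1), (-2, 2)]
Fold 1: move[4]->U => DLUUUU VALID
Fold 2: move[2]->L => DLLUUU VALID
Fold 3: move[3]->R => DLLRUU INVALID (collision), skipped
Fold 4: move[3]->L => DLLLUU VALID
Fold 5: move[5]->R => DLLLUR VALID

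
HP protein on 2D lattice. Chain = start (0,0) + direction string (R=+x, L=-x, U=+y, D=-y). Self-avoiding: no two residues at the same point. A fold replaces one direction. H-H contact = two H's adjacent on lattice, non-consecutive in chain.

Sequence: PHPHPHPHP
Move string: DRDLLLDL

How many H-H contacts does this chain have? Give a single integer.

Answer: 0

Derivation:
Positions: [(0, 0), (0, -1), (1, -1), (1, -2), (0, -2), (-1, -2), (-2, -2), (-2, -3), (-3, -3)]
No H-H contacts found.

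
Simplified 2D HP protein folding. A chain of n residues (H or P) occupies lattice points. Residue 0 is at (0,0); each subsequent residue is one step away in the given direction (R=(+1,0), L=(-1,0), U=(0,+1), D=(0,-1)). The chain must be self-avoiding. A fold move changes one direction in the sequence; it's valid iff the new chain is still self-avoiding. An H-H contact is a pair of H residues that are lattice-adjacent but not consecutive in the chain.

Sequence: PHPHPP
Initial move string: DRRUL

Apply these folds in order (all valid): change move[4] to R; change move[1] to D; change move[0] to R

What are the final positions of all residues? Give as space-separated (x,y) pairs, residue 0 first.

Answer: (0,0) (1,0) (1,-1) (2,-1) (2,0) (3,0)

Derivation:
Initial moves: DRRUL
Fold: move[4]->R => DRRUR (positions: [(0, 0), (0, -1), (1, -1), (2, -1), (2, 0), (3, 0)])
Fold: move[1]->D => DDRUR (positions: [(0, 0), (0, -1), (0, -2), (1, -2), (1, -1), (2, -1)])
Fold: move[0]->R => RDRUR (positions: [(0, 0), (1, 0), (1, -1), (2, -1), (2, 0), (3, 0)])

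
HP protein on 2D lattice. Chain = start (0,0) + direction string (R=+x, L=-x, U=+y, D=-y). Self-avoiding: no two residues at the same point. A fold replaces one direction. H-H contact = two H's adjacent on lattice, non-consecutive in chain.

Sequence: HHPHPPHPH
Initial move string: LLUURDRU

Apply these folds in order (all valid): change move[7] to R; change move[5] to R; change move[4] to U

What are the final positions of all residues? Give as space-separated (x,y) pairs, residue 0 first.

Initial moves: LLUURDRU
Fold: move[7]->R => LLUURDRR (positions: [(0, 0), (-1, 0), (-2, 0), (-2, 1), (-2, 2), (-1, 2), (-1, 1), (0, 1), (1, 1)])
Fold: move[5]->R => LLUURRRR (positions: [(0, 0), (-1, 0), (-2, 0), (-2, 1), (-2, 2), (-1, 2), (0, 2), (1, 2), (2, 2)])
Fold: move[4]->U => LLUUURRR (positions: [(0, 0), (-1, 0), (-2, 0), (-2, 1), (-2, 2), (-2, 3), (-1, 3), (0, 3), (1, 3)])

Answer: (0,0) (-1,0) (-2,0) (-2,1) (-2,2) (-2,3) (-1,3) (0,3) (1,3)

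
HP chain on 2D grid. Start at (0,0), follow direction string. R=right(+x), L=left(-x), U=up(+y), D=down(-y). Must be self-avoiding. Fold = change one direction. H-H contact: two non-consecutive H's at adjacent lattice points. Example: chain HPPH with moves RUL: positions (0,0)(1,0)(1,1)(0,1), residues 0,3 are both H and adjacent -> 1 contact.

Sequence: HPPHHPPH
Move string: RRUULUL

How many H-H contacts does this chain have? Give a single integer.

Positions: [(0, 0), (1, 0), (2, 0), (2, 1), (2, 2), (1, 2), (1, 3), (0, 3)]
No H-H contacts found.

Answer: 0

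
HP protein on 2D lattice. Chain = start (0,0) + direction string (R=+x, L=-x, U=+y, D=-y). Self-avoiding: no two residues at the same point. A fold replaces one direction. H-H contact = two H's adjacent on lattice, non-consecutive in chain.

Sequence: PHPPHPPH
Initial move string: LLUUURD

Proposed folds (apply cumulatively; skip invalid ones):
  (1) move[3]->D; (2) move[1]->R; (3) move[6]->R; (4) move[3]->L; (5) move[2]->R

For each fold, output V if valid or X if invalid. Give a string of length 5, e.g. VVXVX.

Initial: LLUUURD -> [(0, 0), (-1, 0), (-2, 0), (-2, 1), (-2, 2), (-2, 3), (-1, 3), (-1, 2)]
Fold 1: move[3]->D => LLUDURD INVALID (collision), skipped
Fold 2: move[1]->R => LRUUURD INVALID (collision), skipped
Fold 3: move[6]->R => LLUUURR VALID
Fold 4: move[3]->L => LLULURR VALID
Fold 5: move[2]->R => LLRLURR INVALID (collision), skipped

Answer: XXVVX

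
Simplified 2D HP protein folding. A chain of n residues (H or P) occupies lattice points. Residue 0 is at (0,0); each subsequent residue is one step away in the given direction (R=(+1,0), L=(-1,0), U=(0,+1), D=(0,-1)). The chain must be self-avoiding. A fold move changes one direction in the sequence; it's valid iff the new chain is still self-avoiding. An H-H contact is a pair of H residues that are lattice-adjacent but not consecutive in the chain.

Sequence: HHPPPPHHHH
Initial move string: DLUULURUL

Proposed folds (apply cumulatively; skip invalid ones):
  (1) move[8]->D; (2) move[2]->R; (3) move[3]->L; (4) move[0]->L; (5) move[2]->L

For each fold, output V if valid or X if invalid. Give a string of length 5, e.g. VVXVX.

Answer: XXVVV

Derivation:
Initial: DLUULURUL -> [(0, 0), (0, -1), (-1, -1), (-1, 0), (-1, 1), (-2, 1), (-2, 2), (-1, 2), (-1, 3), (-2, 3)]
Fold 1: move[8]->D => DLUULURUD INVALID (collision), skipped
Fold 2: move[2]->R => DLRULURUL INVALID (collision), skipped
Fold 3: move[3]->L => DLULLURUL VALID
Fold 4: move[0]->L => LLULLURUL VALID
Fold 5: move[2]->L => LLLLLURUL VALID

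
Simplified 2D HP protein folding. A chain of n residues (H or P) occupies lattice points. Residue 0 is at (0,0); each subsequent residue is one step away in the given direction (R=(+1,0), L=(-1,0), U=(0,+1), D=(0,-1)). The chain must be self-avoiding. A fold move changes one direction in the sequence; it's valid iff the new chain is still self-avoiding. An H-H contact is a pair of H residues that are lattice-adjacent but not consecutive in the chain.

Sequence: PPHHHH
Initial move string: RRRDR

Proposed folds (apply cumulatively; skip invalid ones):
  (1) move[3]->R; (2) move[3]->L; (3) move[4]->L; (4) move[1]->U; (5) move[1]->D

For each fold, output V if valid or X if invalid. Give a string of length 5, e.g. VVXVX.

Answer: VXXVV

Derivation:
Initial: RRRDR -> [(0, 0), (1, 0), (2, 0), (3, 0), (3, -1), (4, -1)]
Fold 1: move[3]->R => RRRRR VALID
Fold 2: move[3]->L => RRRLR INVALID (collision), skipped
Fold 3: move[4]->L => RRRRL INVALID (collision), skipped
Fold 4: move[1]->U => RURRR VALID
Fold 5: move[1]->D => RDRRR VALID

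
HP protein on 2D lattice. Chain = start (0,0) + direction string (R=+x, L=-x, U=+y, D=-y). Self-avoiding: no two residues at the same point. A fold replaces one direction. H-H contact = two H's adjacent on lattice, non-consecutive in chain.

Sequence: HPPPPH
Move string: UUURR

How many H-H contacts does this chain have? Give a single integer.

Positions: [(0, 0), (0, 1), (0, 2), (0, 3), (1, 3), (2, 3)]
No H-H contacts found.

Answer: 0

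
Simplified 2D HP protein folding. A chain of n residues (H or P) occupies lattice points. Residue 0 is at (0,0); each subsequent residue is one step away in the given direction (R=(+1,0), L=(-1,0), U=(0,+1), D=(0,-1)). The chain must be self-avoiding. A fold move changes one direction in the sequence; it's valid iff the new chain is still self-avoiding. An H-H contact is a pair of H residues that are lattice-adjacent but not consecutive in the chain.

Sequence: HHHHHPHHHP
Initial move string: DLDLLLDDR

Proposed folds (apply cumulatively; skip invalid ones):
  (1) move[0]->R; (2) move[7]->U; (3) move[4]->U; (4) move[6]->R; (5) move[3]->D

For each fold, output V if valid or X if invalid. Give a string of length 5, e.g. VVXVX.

Initial: DLDLLLDDR -> [(0, 0), (0, -1), (-1, -1), (-1, -2), (-2, -2), (-3, -2), (-4, -2), (-4, -3), (-4, -4), (-3, -4)]
Fold 1: move[0]->R => RLDLLLDDR INVALID (collision), skipped
Fold 2: move[7]->U => DLDLLLDUR INVALID (collision), skipped
Fold 3: move[4]->U => DLDLULDDR VALID
Fold 4: move[6]->R => DLDLULRDR INVALID (collision), skipped
Fold 5: move[3]->D => DLDDULDDR INVALID (collision), skipped

Answer: XXVXX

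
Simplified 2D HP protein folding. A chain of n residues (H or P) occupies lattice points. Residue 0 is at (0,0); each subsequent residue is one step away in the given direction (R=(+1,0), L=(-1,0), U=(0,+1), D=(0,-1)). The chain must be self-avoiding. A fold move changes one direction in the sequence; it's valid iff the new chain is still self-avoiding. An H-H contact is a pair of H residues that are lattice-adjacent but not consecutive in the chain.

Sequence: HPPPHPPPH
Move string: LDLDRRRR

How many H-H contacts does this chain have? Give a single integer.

Positions: [(0, 0), (-1, 0), (-1, -1), (-2, -1), (-2, -2), (-1, -2), (0, -2), (1, -2), (2, -2)]
No H-H contacts found.

Answer: 0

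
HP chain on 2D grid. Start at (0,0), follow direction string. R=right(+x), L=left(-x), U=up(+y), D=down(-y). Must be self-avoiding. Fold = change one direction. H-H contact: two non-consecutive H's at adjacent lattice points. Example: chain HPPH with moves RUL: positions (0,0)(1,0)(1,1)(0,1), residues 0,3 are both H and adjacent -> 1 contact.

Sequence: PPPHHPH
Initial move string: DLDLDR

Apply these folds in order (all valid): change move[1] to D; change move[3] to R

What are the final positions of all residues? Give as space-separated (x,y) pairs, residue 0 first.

Answer: (0,0) (0,-1) (0,-2) (0,-3) (1,-3) (1,-4) (2,-4)

Derivation:
Initial moves: DLDLDR
Fold: move[1]->D => DDDLDR (positions: [(0, 0), (0, -1), (0, -2), (0, -3), (-1, -3), (-1, -4), (0, -4)])
Fold: move[3]->R => DDDRDR (positions: [(0, 0), (0, -1), (0, -2), (0, -3), (1, -3), (1, -4), (2, -4)])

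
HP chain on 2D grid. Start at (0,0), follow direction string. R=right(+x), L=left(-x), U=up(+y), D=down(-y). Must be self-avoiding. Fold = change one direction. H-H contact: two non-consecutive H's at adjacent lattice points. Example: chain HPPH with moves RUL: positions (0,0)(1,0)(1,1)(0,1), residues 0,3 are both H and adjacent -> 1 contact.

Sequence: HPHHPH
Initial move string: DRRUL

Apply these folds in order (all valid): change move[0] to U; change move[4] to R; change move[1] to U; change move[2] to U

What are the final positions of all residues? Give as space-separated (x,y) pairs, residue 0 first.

Answer: (0,0) (0,1) (0,2) (0,3) (0,4) (1,4)

Derivation:
Initial moves: DRRUL
Fold: move[0]->U => URRUL (positions: [(0, 0), (0, 1), (1, 1), (2, 1), (2, 2), (1, 2)])
Fold: move[4]->R => URRUR (positions: [(0, 0), (0, 1), (1, 1), (2, 1), (2, 2), (3, 2)])
Fold: move[1]->U => UURUR (positions: [(0, 0), (0, 1), (0, 2), (1, 2), (1, 3), (2, 3)])
Fold: move[2]->U => UUUUR (positions: [(0, 0), (0, 1), (0, 2), (0, 3), (0, 4), (1, 4)])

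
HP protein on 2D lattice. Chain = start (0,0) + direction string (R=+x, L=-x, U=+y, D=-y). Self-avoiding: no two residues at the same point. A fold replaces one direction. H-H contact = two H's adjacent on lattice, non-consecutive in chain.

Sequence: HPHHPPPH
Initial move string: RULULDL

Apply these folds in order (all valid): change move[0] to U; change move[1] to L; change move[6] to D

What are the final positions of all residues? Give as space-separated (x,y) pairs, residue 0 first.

Initial moves: RULULDL
Fold: move[0]->U => UULULDL (positions: [(0, 0), (0, 1), (0, 2), (-1, 2), (-1, 3), (-2, 3), (-2, 2), (-3, 2)])
Fold: move[1]->L => ULLULDL (positions: [(0, 0), (0, 1), (-1, 1), (-2, 1), (-2, 2), (-3, 2), (-3, 1), (-4, 1)])
Fold: move[6]->D => ULLULDD (positions: [(0, 0), (0, 1), (-1, 1), (-2, 1), (-2, 2), (-3, 2), (-3, 1), (-3, 0)])

Answer: (0,0) (0,1) (-1,1) (-2,1) (-2,2) (-3,2) (-3,1) (-3,0)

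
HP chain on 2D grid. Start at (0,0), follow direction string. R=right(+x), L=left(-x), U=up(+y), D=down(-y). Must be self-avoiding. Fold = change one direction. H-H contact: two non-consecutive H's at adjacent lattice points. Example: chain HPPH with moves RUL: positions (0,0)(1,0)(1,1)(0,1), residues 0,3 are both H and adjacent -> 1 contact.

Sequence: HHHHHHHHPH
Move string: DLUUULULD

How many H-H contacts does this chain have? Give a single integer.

Positions: [(0, 0), (0, -1), (-1, -1), (-1, 0), (-1, 1), (-1, 2), (-2, 2), (-2, 3), (-3, 3), (-3, 2)]
H-H contact: residue 0 @(0,0) - residue 3 @(-1, 0)
H-H contact: residue 6 @(-2,2) - residue 9 @(-3, 2)

Answer: 2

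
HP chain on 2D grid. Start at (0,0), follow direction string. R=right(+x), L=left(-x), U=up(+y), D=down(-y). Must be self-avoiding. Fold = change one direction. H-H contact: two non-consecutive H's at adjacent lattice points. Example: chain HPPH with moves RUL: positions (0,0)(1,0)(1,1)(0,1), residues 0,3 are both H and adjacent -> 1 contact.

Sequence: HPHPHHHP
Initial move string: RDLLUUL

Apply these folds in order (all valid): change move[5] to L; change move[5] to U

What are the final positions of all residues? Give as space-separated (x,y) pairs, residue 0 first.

Initial moves: RDLLUUL
Fold: move[5]->L => RDLLULL (positions: [(0, 0), (1, 0), (1, -1), (0, -1), (-1, -1), (-1, 0), (-2, 0), (-3, 0)])
Fold: move[5]->U => RDLLUUL (positions: [(0, 0), (1, 0), (1, -1), (0, -1), (-1, -1), (-1, 0), (-1, 1), (-2, 1)])

Answer: (0,0) (1,0) (1,-1) (0,-1) (-1,-1) (-1,0) (-1,1) (-2,1)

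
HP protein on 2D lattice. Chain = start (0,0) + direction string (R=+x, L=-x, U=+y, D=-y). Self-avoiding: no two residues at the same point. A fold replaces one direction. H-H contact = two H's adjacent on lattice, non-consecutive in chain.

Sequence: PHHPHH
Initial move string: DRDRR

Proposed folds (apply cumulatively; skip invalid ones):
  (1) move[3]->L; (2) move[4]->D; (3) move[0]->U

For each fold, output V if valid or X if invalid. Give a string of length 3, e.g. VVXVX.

Initial: DRDRR -> [(0, 0), (0, -1), (1, -1), (1, -2), (2, -2), (3, -2)]
Fold 1: move[3]->L => DRDLR INVALID (collision), skipped
Fold 2: move[4]->D => DRDRD VALID
Fold 3: move[0]->U => URDRD VALID

Answer: XVV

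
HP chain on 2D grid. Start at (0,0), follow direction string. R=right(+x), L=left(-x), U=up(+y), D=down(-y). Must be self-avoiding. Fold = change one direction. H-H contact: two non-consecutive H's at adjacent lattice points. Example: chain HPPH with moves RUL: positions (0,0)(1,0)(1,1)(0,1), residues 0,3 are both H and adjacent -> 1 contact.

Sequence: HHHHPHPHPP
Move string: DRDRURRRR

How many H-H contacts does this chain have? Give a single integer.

Positions: [(0, 0), (0, -1), (1, -1), (1, -2), (2, -2), (2, -1), (3, -1), (4, -1), (5, -1), (6, -1)]
H-H contact: residue 2 @(1,-1) - residue 5 @(2, -1)

Answer: 1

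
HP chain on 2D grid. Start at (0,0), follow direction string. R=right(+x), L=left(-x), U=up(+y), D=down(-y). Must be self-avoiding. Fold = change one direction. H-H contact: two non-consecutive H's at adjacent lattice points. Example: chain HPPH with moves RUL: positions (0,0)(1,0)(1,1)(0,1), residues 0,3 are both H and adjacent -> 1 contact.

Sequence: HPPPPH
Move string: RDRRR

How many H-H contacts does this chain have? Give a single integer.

Answer: 0

Derivation:
Positions: [(0, 0), (1, 0), (1, -1), (2, -1), (3, -1), (4, -1)]
No H-H contacts found.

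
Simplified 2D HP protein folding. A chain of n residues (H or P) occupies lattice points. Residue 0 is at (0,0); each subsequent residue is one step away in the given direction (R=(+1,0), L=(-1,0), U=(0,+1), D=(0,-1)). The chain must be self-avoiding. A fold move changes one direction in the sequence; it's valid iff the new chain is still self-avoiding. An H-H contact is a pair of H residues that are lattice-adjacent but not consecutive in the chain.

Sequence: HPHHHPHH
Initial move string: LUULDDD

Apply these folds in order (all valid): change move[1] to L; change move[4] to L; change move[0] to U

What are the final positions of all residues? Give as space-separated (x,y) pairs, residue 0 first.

Answer: (0,0) (0,1) (-1,1) (-1,2) (-2,2) (-3,2) (-3,1) (-3,0)

Derivation:
Initial moves: LUULDDD
Fold: move[1]->L => LLULDDD (positions: [(0, 0), (-1, 0), (-2, 0), (-2, 1), (-3, 1), (-3, 0), (-3, -1), (-3, -2)])
Fold: move[4]->L => LLULLDD (positions: [(0, 0), (-1, 0), (-2, 0), (-2, 1), (-3, 1), (-4, 1), (-4, 0), (-4, -1)])
Fold: move[0]->U => ULULLDD (positions: [(0, 0), (0, 1), (-1, 1), (-1, 2), (-2, 2), (-3, 2), (-3, 1), (-3, 0)])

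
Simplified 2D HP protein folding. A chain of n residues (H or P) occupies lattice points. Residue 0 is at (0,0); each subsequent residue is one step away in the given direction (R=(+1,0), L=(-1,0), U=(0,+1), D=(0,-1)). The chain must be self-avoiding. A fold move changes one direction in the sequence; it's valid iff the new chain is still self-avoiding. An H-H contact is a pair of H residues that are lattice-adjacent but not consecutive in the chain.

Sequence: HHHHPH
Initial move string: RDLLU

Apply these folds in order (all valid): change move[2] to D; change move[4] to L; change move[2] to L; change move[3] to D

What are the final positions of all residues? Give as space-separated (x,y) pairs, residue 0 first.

Initial moves: RDLLU
Fold: move[2]->D => RDDLU (positions: [(0, 0), (1, 0), (1, -1), (1, -2), (0, -2), (0, -1)])
Fold: move[4]->L => RDDLL (positions: [(0, 0), (1, 0), (1, -1), (1, -2), (0, -2), (-1, -2)])
Fold: move[2]->L => RDLLL (positions: [(0, 0), (1, 0), (1, -1), (0, -1), (-1, -1), (-2, -1)])
Fold: move[3]->D => RDLDL (positions: [(0, 0), (1, 0), (1, -1), (0, -1), (0, -2), (-1, -2)])

Answer: (0,0) (1,0) (1,-1) (0,-1) (0,-2) (-1,-2)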